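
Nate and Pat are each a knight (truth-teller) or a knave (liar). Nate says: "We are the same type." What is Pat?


Nate says: "We are the same type."
Case 1: Nate is a Knight (truth-teller)
  Statement is true → they ARE the same → Pat is also a Knight
Case 2: Nate is a Knave (liar)
  Statement is false → they are NOT the same → Pat is a Knight
In both cases, Pat is a Knight.

Knight


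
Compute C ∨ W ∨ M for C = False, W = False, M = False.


C = False, W = False, M = False
Step 1: C ∨ W = False OR False = False
Step 2: False ∨ M = False OR False = False
OR is true when at least one operand is true.

False


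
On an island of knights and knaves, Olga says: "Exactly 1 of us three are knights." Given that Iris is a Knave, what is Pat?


Olga claims exactly 1 knights among Olga, Iris, Pat.
Given: Iris is a Knave.

Case 1: Olga is a Knight (tells truth)
  Then exactly 1 of the three are knights.
  Counting Olga, Iris: 1 knight(s) so far. Need 0 more → Pat = Knave.
Case 2: Olga is a Knave (lies)
  Then the count is NOT 1.
  If Pat = Knight, count = 1 = 1 → claim would be true, contradicts lie.
  If Pat = Knave, count = 0 ≠ 1 → lie confirmed ✓

Pat is a Knave.

Knave


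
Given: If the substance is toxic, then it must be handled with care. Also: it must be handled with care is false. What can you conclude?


Modus tollens: P → Q, ¬Q ⊢ ¬P
P: the substance is toxic
Q: it must be handled with care
We have P → Q and Q is false.
By modus tollens, P must be false.

It is not the case that the substance is toxic


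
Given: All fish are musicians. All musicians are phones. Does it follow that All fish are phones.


Premise 1: All fish are musicians.
Premise 2: All musicians are phones.
Conclusion: All fish are phones.
Barbara syllogism (AAA-1): All A are B, All B are C → All A are C.
Middle term (musicians) distributed in premise 2.

Valid


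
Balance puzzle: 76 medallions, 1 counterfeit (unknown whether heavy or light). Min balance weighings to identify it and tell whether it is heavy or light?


Let n = 76. 152 possibilities (n medallions × lighter/heavier); each weighing has 3 outcomes.
Bound for k weighings: say the first weighing puts j medallions on each pan. If it tips, the 2j weighed medallions remain suspects (each with a known direction) and k-1 weighings give 3^(k-1) outcomes; 3^(k-1) is odd, so 2j ≤ 3^(k-1) - 1. If it balances, the n - 2j unweighed medallions remain with direction unknown: 2(n - 2j) ≤ 3^(k-1) - 1 by the same parity argument. Adding, n ≤ (3^(k-1) - 1) + (3^(k-1) - 1)/2 = (3^k - 3)/2, and the classical three-group strategy achieves this (3 medallions in 2 weighings, 12 in 3, 39 in 4, 120 in 5).
So we need the smallest k with (3^k - 3)/2 ≥ 76.
k = 4: (3^4 - 3)/2 = 39 < 76 ✗
k = 5: (3^5 - 3)/2 = 120 ≥ 76 ✓

5


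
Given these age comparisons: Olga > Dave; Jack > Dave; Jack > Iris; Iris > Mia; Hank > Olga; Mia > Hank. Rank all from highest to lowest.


Constraints: Olga > Dave; Jack > Dave; Jack > Iris; Iris > Mia; Hank > Olga; Mia > Hank
Method: at each step, the next-highest is the one remaining person who never appears on the smaller side of a constraint between remaining people.
  Step 1: remaining {Jack, Iris, Hank, Olga, Dave, Mia}; on the smaller side: {Iris, Hank, Olga, Dave, Mia} → Jack is next (Jack > Dave; Jack > Iris).
  Step 2: remaining {Iris, Hank, Olga, Dave, Mia}; on the smaller side: {Hank, Olga, Dave, Mia} → Iris is next (Iris > Mia).
  Step 3: remaining {Hank, Olga, Dave, Mia}; on the smaller side: {Hank, Olga, Dave} → Mia is next (Mia > Hank).
  Step 4: remaining {Hank, Olga, Dave}; on the smaller side: {Olga, Dave} → Hank is next (Hank > Olga).
  Step 5: remaining {Olga, Dave}; on the smaller side: {Dave} → Olga is next (Olga > Dave).
  Step 6: only Dave remains → lowest.
Final ranking (highest to lowest):

Jack > Iris > Mia > Hank > Olga > Dave


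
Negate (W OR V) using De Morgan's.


De Morgan's law: ¬(P ∨ Q) ≡ ¬P ∧ ¬Q
¬(W ∨ V) = ¬W ∧ ¬V

¬W ∧ ¬V


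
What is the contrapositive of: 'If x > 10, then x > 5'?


Original: If x > 10, then x > 5
Contrapositive: If ¬Q, then ¬P
Negate Q: not (x > 5)
Negate P: not (x > 10)

If not (x > 5), then not (x > 10).


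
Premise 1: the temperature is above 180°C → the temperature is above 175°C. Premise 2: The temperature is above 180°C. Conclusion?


Modus ponens: P → Q, P ⊢ Q
P: the temperature is above 180°C
Q: the temperature is above 175°C
We have P → Q and P is true.
By modus ponens, Q must be true.

The temperature is above 175°C


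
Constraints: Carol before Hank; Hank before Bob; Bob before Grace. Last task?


Constraints: Carol before Hank; Hank before Bob; Bob before Grace
The last task can have nothing scheduled after it, so it must never appear on the left of a 'before'.
Tasks appearing before some other task: Carol, Hank, Bob.
The only task not in that list is Grace → it is last.

Grace


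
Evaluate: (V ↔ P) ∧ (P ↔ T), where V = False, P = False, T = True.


V = False, P = False, T = True
Step 1: V ↔ P is true when V and P have the same value. Result: True
Step 2: P ↔ T is true when P and T have the same value. Result: False
Step 3: True ∧ False = False

False


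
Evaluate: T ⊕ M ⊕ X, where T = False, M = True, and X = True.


T = False, M = True, X = True
Step 1: T ⊕ M = False XOR True = True
Step 2: True ⊕ X = True XOR True = False
XOR is true when an odd number of operands are true.

False


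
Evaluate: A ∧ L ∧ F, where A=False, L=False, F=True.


A = False, L = False, F = True
Expression: A ∧ L ∧ F
Step 1: A ∧ L = False AND False = False
Step 2: (False) ∧ F = False AND True = False

False


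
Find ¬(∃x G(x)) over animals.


Original: ∃x G(x)
Rule: ¬∀→∃, ¬∃→∀, negate predicate.
Negation: ∀x ¬G(x)

∀x ¬G(x)


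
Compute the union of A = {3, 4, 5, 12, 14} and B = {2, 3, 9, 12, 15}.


A = {3, 4, 5, 12, 14}
B = {2, 3, 9, 12, 15}
Operation: union
All elements combined: 2, 3, 4, 5, 9, 12, 14, 15

{2, 3, 4, 5, 9, 12, 14, 15}


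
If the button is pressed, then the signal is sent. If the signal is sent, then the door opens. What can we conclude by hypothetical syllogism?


Hypothetical syllogism: P → Q, Q → R ⊢ P → R
Premise 1: the button is pressed → the signal is sent
Premise 2: the signal is sent → the door opens
Chain the implications: the middle term (the signal is sent) links the two.
Conclusion: If the button is pressed, then the door opens.

If the button is pressed, then the door opens.


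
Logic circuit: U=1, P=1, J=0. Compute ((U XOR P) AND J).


U XOR P = 1^1 = 0
0 AND 0 = 0

0


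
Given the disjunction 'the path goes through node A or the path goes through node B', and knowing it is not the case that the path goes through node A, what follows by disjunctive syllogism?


Disjunctive syllogism: P ∨ Q, ¬P ⊢ Q
Disjunction: the path goes through node A ∨ the path goes through node B
We know it is not the case that the path goes through node A.
By disjunctive syllogism, the other disjunct must be true.

The path goes through node B


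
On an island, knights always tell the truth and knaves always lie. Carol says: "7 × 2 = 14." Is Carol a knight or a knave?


Statement: "7 × 2 = 14."
Actual: 7 × 2 = 14
Claimed: 14
Statement is TRUE → Carol tells the truth → Knight

Knight


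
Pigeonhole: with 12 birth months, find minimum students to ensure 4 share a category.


Pigeonhole: to guarantee k in one of n categories, need (k-1)×n + 1.
k = 4, n = 12
Minimum = (4-1) × 12 + 1 = 3 × 12 + 1

37


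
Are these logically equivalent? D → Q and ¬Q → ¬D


Expression 1: D → Q
Expression 2: ¬Q → ¬D
Truth table (D Q | Expr1 Expr2):
  T T |   T     T
  T F |   F     F
  F T |   T     T
  F F |   T     T
All 4 rows agree, so the expressions are logically equivalent.

Yes


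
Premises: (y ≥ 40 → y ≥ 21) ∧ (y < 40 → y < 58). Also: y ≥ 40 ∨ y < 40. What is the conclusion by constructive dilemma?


Constructive dilemma: (P → Q) ∧ (R → S), P ∨ R ⊢ Q ∨ S
Premise 1: y ≥ 40 → y ≥ 21
Premise 2: y < 40 → y < 58
Premise 3: y ≥ 40 ∨ y < 40
Case 1: Assuming y ≥ 40, then by Premise 1, y ≥ 21.
Case 2: Assuming y < 40, then by Premise 2, y < 58.
Since one of y ≥ 40 or y < 40 must hold, we get y ≥ 21 or y < 58.

y ≥ 21 or y < 58.


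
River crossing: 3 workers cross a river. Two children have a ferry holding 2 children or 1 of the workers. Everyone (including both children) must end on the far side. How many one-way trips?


Per crossing of one of the workers: children→, one←, one of the workers→, one← = 4 trips
3 × 4 = 12, + 1 final children→ = 13
Minimum trips = 13

13


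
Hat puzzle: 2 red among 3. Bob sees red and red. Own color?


Total red = 2, seen red = 2
Own red = 2 - 2 = 0
Bob's hat is blue.

blue


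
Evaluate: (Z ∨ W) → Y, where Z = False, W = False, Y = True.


Z = False, W = False, Y = True
Step 1: Z ∨ W = False OR False = False
Step 2: (False) → Y: false only when antecedent=True and Y=False.
Result: True

True


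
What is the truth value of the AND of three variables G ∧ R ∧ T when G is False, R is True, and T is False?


G = False, R = True, T = False
Step 1: G ∧ R = False AND True = False
Step 2: (False) ∧ T = (False) AND False = False
AND is true only when ALL operands are true.

False


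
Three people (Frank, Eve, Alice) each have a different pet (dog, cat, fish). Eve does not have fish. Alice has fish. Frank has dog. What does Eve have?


From clues:
  Alice → fish
  Frank → dog
By elimination, Eve gets the remaining.

cat


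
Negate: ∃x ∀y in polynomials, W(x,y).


Original: ∃x ∀y W(x,y)
Rule: ¬∀→∃, ¬∃→∀, negate predicate.
Negation: ∀x ∃y ¬W(x,y)

∀x ∃y ¬W(x,y)


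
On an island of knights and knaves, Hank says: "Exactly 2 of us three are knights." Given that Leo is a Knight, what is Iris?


Hank claims exactly 2 knights among Hank, Leo, Iris.
Given: Leo is a Knight.

Case 1: Hank is a Knight (tells truth)
  Then exactly 2 of the three are knights.
  Counting Hank, Leo: 2 knight(s) so far. Need 0 more → Iris = Knave.
Case 2: Hank is a Knave (lies)
  Then the count is NOT 2.
  If Iris = Knight, count = 2 = 2 → claim would be true, contradicts lie.
  If Iris = Knave, count = 1 ≠ 2 → lie confirmed ✓

Iris is a Knave.

Knave


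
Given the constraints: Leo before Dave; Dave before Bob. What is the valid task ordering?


Constraints: Leo before Dave; Dave before Bob
Method: repeatedly schedule the remaining task that has no remaining task required before it.
  Step 1: remaining {Dave, Leo, Bob}; every task except Leo still has a predecessor pending → schedule Leo.
  Step 2: remaining {Dave, Bob}; every task except Dave still has a predecessor pending → schedule Dave.
  Step 3: only Bob remains → schedule Bob.
Resulting order:

Leo → Dave → Bob


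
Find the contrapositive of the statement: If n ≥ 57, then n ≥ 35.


Original: If n ≥ 57, then n ≥ 35
Contrapositive: If ¬Q, then ¬P
Negate Q: not (n ≥ 35)
Negate P: not (n ≥ 57)

If not (n ≥ 35), then not (n ≥ 57).


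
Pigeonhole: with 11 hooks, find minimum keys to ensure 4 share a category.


Pigeonhole: to guarantee k in one of n categories, need (k-1)×n + 1.
k = 4, n = 11
Minimum = (4-1) × 11 + 1 = 3 × 11 + 1

34


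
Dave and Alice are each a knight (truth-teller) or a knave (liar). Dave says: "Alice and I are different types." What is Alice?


Dave says: "Alice and I are different types."
Case 1: Dave is a Knight (truth-teller)
  Statement is true → they ARE different → Alice is a Knave
Case 2: Dave is a Knave (liar)
  Statement is false → they are NOT different → Alice is a Knave
In both cases, Alice is a Knave.

Knave


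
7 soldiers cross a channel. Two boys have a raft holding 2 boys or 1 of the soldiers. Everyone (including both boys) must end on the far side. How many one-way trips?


Per crossing of one of the soldiers: boys→, one←, one of the soldiers→, one← = 4 trips
7 × 4 = 28, + 1 final boys→ = 29
Minimum trips = 29

29


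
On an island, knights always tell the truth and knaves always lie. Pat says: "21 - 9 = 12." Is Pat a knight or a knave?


Statement: "21 - 9 = 12."
Actual: 21 - 9 = 12
Claimed: 12
Statement is TRUE → Pat tells the truth → Knight

Knight


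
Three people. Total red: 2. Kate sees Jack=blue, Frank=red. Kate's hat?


Total red = 2, seen red = 1
Own red = 2 - 1 = 1
Kate's hat is red.

red


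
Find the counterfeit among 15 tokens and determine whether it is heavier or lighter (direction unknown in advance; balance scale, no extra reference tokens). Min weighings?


Let n = 15. 30 possibilities (n tokens × lighter/heavier); each weighing has 3 outcomes.
Bound for k weighings: say the first weighing puts j tokens on each pan. If it tips, the 2j weighed tokens remain suspects (each with a known direction) and k-1 weighings give 3^(k-1) outcomes; 3^(k-1) is odd, so 2j ≤ 3^(k-1) - 1. If it balances, the n - 2j unweighed tokens remain with direction unknown: 2(n - 2j) ≤ 3^(k-1) - 1 by the same parity argument. Adding, n ≤ (3^(k-1) - 1) + (3^(k-1) - 1)/2 = (3^k - 3)/2, and the classical three-group strategy achieves this (3 tokens in 2 weighings, 12 in 3, 39 in 4, 120 in 5).
So we need the smallest k with (3^k - 3)/2 ≥ 15.
k = 3: (3^3 - 3)/2 = 12 < 15 ✗
k = 4: (3^4 - 3)/2 = 39 ≥ 15 ✓

4


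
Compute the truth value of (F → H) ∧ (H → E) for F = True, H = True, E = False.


F = True, H = True, E = False
Step 1: F → H is false only when F=True and H=False. Result: True
Step 2: H → E is false only when H=True and E=False. Result: False
Step 3: True ∧ False = False

False


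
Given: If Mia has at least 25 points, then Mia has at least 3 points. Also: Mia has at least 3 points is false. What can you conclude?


Modus tollens: P → Q, ¬Q ⊢ ¬P
P: Mia has at least 25 points
Q: Mia has at least 3 points
We have P → Q and Q is false.
By modus tollens, P must be false.

It is not the case that Mia has at least 25 points


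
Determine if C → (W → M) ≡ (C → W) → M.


Expression 1: C → (W → M)
Expression 2: (C → W) → M
Truth table (C W M | Expr1 Expr2):
  T T T |   T     T
  T T F |   F     F
  T F T |   T     T
  T F F |   T     T
  F T T |   T     T
  F T F |   T     F   ← differ
  F F T |   T     T
  F F F |   T     F   ← differ
Counterexample: C=F, W=T, M=F gives Expr1 = T but Expr2 = F, so the expressions are NOT logically equivalent.

No


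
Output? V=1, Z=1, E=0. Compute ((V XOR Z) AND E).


V XOR Z = 1^1 = 0
0 AND 0 = 0

0


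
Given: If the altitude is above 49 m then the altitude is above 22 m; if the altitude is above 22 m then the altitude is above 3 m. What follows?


Hypothetical syllogism: P → Q, Q → R ⊢ P → R
Premise 1: the altitude is above 49 m → the altitude is above 22 m
Premise 2: the altitude is above 22 m → the altitude is above 3 m
Chain the implications: the middle term (the altitude is above 22 m) links the two.
Conclusion: If the altitude is above 49 m, then the altitude is above 3 m.

If the altitude is above 49 m, then the altitude is above 3 m.


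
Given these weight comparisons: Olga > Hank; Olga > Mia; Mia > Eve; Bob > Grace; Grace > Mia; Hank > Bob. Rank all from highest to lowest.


Constraints: Olga > Hank; Olga > Mia; Mia > Eve; Bob > Grace; Grace > Mia; Hank > Bob
Method: at each step, the next-highest is the one remaining person who never appears on the smaller side of a constraint between remaining people.
  Step 1: remaining {Olga, Hank, Grace, Eve, Bob, Mia}; on the smaller side: {Hank, Grace, Eve, Bob, Mia} → Olga is next (Olga > Hank; Olga > Mia).
  Step 2: remaining {Hank, Grace, Eve, Bob, Mia}; on the smaller side: {Grace, Eve, Bob, Mia} → Hank is next (Hank > Bob).
  Step 3: remaining {Grace, Eve, Bob, Mia}; on the smaller side: {Grace, Eve, Mia} → Bob is next (Bob > Grace).
  Step 4: remaining {Grace, Eve, Mia}; on the smaller side: {Eve, Mia} → Grace is next (Grace > Mia).
  Step 5: remaining {Eve, Mia}; on the smaller side: {Eve} → Mia is next (Mia > Eve).
  Step 6: only Eve remains → lowest.
Final ranking (highest to lowest):

Olga > Hank > Bob > Grace > Mia > Eve


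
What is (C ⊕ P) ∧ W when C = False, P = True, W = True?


C = False, P = True, W = True
Step 1: C ⊕ P = False XOR True = True
Step 2: True ∧ W = True AND True = True
XOR true when exactly one of C,P is true; then AND with W.

True


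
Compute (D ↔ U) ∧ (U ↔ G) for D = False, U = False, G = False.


D = False, U = False, G = False
Step 1: D ↔ U is true when D and U have the same value. Result: True
Step 2: U ↔ G is true when U and G have the same value. Result: True
Step 3: True ∧ True = True

True


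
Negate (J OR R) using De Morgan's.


De Morgan's law: ¬(P ∨ Q) ≡ ¬P ∧ ¬Q
¬(J ∨ R) = ¬J ∧ ¬R

¬J ∧ ¬R


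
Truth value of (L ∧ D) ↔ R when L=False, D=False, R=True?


L = False, D = False, R = True
Expression: (L ∧ D) ↔ R
Step 1: L ∧ D = False AND False = False
Step 2: (False) ↔ R = (False iff True) = False

False


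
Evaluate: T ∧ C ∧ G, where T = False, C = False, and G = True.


T = False, C = False, G = True
Step 1: T ∧ C = False AND False = False
Step 2: (False) ∧ G = (False) AND True = False
AND is true only when ALL operands are true.

False


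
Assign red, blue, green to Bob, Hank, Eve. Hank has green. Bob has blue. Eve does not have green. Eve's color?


From clues:
  Bob → blue
  Hank → green
By elimination, Eve gets the remaining.

red


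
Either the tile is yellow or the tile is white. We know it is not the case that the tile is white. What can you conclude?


Disjunctive syllogism: P ∨ Q, ¬P ⊢ Q
Disjunction: the tile is yellow ∨ the tile is white
We know it is not the case that the tile is white.
By disjunctive syllogism, the other disjunct must be true.

The tile is yellow


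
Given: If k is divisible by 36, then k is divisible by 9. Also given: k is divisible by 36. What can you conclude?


Modus ponens: P → Q, P ⊢ Q
P: k is divisible by 36
Q: k is divisible by 9
We have P → Q and P is true.
By modus ponens, Q must be true.

k is divisible by 9


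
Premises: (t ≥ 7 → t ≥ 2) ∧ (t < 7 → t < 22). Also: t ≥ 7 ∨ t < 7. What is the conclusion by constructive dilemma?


Constructive dilemma: (P → Q) ∧ (R → S), P ∨ R ⊢ Q ∨ S
Premise 1: t ≥ 7 → t ≥ 2
Premise 2: t < 7 → t < 22
Premise 3: t ≥ 7 ∨ t < 7
Case 1: Assuming t ≥ 7, then by Premise 1, t ≥ 2.
Case 2: Assuming t < 7, then by Premise 2, t < 22.
Since one of t ≥ 7 or t < 7 must hold, we get t ≥ 2 or t < 22.

t ≥ 2 or t < 22.


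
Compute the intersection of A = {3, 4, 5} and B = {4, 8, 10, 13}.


A = {3, 4, 5}
B = {4, 8, 10, 13}
Operation: intersection
Elements in both: 4

{4}


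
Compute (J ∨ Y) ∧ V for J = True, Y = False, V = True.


J = True, Y = False, V = True
Step 1: J ∨ Y = True OR False = True
Step 2: True ∧ V = True AND True = True
OR is true when at least one operand is true; AND requires both.

True


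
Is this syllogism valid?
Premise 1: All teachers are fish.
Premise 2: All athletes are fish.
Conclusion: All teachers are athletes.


Premise 1: All teachers are fish.
Premise 2: All athletes are fish.
Conclusion: All teachers are athletes.
Fallacy: undistributed middle. fish is predicate in both.
Counterexample: teachers and athletes could be disjoint subsets of fish.

Invalid


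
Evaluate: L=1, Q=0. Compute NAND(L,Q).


L AND Q = 0
NOT(0) = 1

1


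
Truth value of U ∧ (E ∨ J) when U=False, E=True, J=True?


U = False, E = True, J = True
Expression: U ∧ (E ∨ J)
Step 1: E ∨ J = True OR True = True
Step 2: U ∧ (True) = False AND True = False

False


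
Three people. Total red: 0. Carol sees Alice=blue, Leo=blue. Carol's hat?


Total red = 0, seen red = 0
Own red = 0 - 0 = 0
Carol's hat is blue.

blue


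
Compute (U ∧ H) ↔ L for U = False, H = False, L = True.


U = False, H = False, L = True
Step 1: U ∧ H = False AND False = False
Step 2: (False) ↔ L: true when both sides have same truth value.
Result: False ↔ True = False

False


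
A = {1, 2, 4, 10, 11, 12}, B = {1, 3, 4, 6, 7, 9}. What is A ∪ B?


A = {1, 2, 4, 10, 11, 12}
B = {1, 3, 4, 6, 7, 9}
Operation: union
All elements combined: 1, 2, 3, 4, 6, 7, 9, 10, 11, 12

{1, 2, 3, 4, 6, 7, 9, 10, 11, 12}


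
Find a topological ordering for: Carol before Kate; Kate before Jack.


Constraints: Carol before Kate; Kate before Jack
Method: repeatedly schedule the remaining task that has no remaining task required before it.
  Step 1: remaining {Kate, Carol, Jack}; every task except Carol still has a predecessor pending → schedule Carol.
  Step 2: remaining {Kate, Jack}; every task except Kate still has a predecessor pending → schedule Kate.
  Step 3: only Jack remains → schedule Jack.
Resulting order:

Carol → Kate → Jack


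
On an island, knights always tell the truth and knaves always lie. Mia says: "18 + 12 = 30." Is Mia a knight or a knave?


Statement: "18 + 12 = 30."
Actual: 18 + 12 = 30
Claimed: 30
Statement is TRUE → Mia tells the truth → Knight

Knight


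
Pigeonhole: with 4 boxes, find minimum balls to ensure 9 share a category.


Pigeonhole: to guarantee k in one of n categories, need (k-1)×n + 1.
k = 9, n = 4
Minimum = (9-1) × 4 + 1 = 8 × 4 + 1

33


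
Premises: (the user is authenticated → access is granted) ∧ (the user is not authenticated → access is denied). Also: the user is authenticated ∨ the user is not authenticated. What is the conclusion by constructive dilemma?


Constructive dilemma: (P → Q) ∧ (R → S), P ∨ R ⊢ Q ∨ S
Premise 1: the user is authenticated → access is granted
Premise 2: the user is not authenticated → access is denied
Premise 3: the user is authenticated ∨ the user is not authenticated
Case 1: Assuming the user is authenticated, then by Premise 1, access is granted.
Case 2: Assuming the user is not authenticated, then by Premise 2, access is denied.
Since one of the user is authenticated or the user is not authenticated must hold, we get access is granted or access is denied.

Access is granted or access is denied.


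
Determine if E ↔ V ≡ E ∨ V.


Expression 1: E ↔ V
Expression 2: E ∨ V
Truth table (E V | Expr1 Expr2):
  T T |   T     T
  T F |   F     T   ← differ
  F T |   F     T   ← differ
  F F |   T     F   ← differ
Counterexample: E=T, V=F gives Expr1 = F but Expr2 = T, so the expressions are NOT logically equivalent.

No


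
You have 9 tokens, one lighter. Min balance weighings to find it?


Each weighing has 3 outcomes (left heavy / balance / right heavy), so k weighings distinguish at most 3^k cases; splitting into three near-equal groups achieves this.
Need 3^k ≥ 9: 3^1 = 3 < 9 ≤ 3^2 = 9
k = ⌈log₃(9)⌉ = 2

2


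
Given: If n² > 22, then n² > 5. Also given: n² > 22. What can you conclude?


Modus ponens: P → Q, P ⊢ Q
P: n² > 22
Q: n² > 5
We have P → Q and P is true.
By modus ponens, Q must be true.

n² > 5


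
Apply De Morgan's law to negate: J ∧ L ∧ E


De Morgan's law: ¬(P ∧ Q ∧ R) ≡ ¬P ∨ ¬Q ∨ ¬R
¬(J ∧ L ∧ E) = ¬J ∨ ¬L ∨ ¬E

¬J ∨ ¬L ∨ ¬E


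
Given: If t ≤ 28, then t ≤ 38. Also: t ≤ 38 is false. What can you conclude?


Modus tollens: P → Q, ¬Q ⊢ ¬P
P: t ≤ 28
Q: t ≤ 38
We have P → Q and Q is false.
By modus tollens, P must be false.

It is not the case that t ≤ 28


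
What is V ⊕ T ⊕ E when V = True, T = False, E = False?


V = True, T = False, E = False
Step 1: V ⊕ T = True XOR False = True
Step 2: True ⊕ E = True XOR False = True
XOR is true when an odd number of operands are true.

True


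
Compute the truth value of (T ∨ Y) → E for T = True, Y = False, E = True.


T = True, Y = False, E = True
Step 1: T ∨ Y = True OR False = True
Step 2: (True) → E: false only when antecedent=True and E=False.
Result: True

True


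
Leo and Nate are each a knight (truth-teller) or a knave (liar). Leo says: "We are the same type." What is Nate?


Leo says: "We are the same type."
Case 1: Leo is a Knight (truth-teller)
  Statement is true → they ARE the same → Nate is also a Knight
Case 2: Leo is a Knave (liar)
  Statement is false → they are NOT the same → Nate is a Knight
In both cases, Nate is a Knight.

Knight


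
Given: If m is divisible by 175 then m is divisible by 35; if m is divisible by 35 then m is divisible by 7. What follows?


Hypothetical syllogism: P → Q, Q → R ⊢ P → R
Premise 1: m is divisible by 175 → m is divisible by 35
Premise 2: m is divisible by 35 → m is divisible by 7
Chain the implications: the middle term (m is divisible by 35) links the two.
Conclusion: If m is divisible by 175, then m is divisible by 7.

If m is divisible by 175, then m is divisible by 7.


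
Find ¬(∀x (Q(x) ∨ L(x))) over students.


Original: ∀x (Q(x) ∨ L(x))
Rule: ¬∀→∃, ¬∃→∀, negate predicate.
Negation: ∃x (¬Q(x) ∧ ¬L(x))

∃x (¬Q(x) ∧ ¬L(x))


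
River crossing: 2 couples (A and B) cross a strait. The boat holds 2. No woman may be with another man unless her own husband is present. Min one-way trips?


Label couples A and B.
1. WA+WB → (far: WA,WB; near: HA,HB)
2. WA ←   (far: WB; near: HA,HB,WA)
3. HA+HB → (far: HA,HB,WB; near: WA)
4. HA ←   (far: HB,WB; near: HA,WA)  — HA returns, since WA is alone on near bank
5. HA+WA → (far: all four; near: empty)
Every state respects the constraint.
Minimum trips = 5

5


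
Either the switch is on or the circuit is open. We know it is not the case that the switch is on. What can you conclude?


Disjunctive syllogism: P ∨ Q, ¬P ⊢ Q
Disjunction: the switch is on ∨ the circuit is open
We know it is not the case that the switch is on.
By disjunctive syllogism, the other disjunct must be true.

The circuit is open


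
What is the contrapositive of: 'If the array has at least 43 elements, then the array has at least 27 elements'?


Original: If the array has at least 43 elements, then the array has at least 27 elements
Contrapositive: If ¬Q, then ¬P
Negate Q: not (the array has at least 27 elements)
Negate P: not (the array has at least 43 elements)

If not (the array has at least 27 elements), then not (the array has at least 43 elements).


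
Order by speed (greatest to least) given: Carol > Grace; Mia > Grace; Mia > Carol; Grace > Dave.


Constraints: Carol > Grace; Mia > Grace; Mia > Carol; Grace > Dave
Method: at each step, the next-highest is the one remaining person who never appears on the smaller side of a constraint between remaining people.
  Step 1: remaining {Dave, Mia, Grace, Carol}; on the smaller side: {Dave, Grace, Carol} → Mia is next (Mia > Grace; Mia > Carol).
  Step 2: remaining {Dave, Grace, Carol}; on the smaller side: {Dave, Grace} → Carol is next (Carol > Grace).
  Step 3: remaining {Dave, Grace}; on the smaller side: {Dave} → Grace is next (Grace > Dave).
  Step 4: only Dave remains → lowest.
Final ranking (highest to lowest):

Mia > Carol > Grace > Dave


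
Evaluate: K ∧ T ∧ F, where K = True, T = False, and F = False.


K = True, T = False, F = False
Step 1: K ∧ T = True AND False = False
Step 2: (False) ∧ F = (False) AND False = False
AND is true only when ALL operands are true.

False


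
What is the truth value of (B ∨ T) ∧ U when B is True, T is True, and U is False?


B = True, T = True, U = False
Step 1: B ∨ T = True OR True = True
Step 2: True ∧ U = True AND False = False
OR is true when at least one operand is true; AND requires both.

False


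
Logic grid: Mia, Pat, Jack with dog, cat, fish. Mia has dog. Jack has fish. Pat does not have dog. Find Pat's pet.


From clues:
  Jack → fish
  Mia → dog
By elimination, Pat gets the remaining.

cat


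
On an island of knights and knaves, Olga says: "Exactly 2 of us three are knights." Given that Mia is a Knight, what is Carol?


Olga claims exactly 2 knights among Olga, Mia, Carol.
Given: Mia is a Knight.

Case 1: Olga is a Knight (tells truth)
  Then exactly 2 of the three are knights.
  Counting Olga, Mia: 2 knight(s) so far. Need 0 more → Carol = Knave.
Case 2: Olga is a Knave (lies)
  Then the count is NOT 2.
  If Carol = Knight, count = 2 = 2 → claim would be true, contradicts lie.
  If Carol = Knave, count = 1 ≠ 2 → lie confirmed ✓

Carol is a Knave.

Knave


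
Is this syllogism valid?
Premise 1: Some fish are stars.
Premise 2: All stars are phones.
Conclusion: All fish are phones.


Premise 1: Some fish are stars.
Premise 2: All stars are phones.
Conclusion: All fish are phones.
Fallacy: illicit minor. The minor term (fish) is distributed in the conclusion ('All fish ...') but undistributed in its premise ('Some fish are stars' doesn't cover all fish).
Only 'Some fish are phones' follows, not 'All'.

Invalid


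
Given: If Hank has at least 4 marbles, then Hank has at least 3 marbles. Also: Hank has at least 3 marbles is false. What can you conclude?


Modus tollens: P → Q, ¬Q ⊢ ¬P
P: Hank has at least 4 marbles
Q: Hank has at least 3 marbles
We have P → Q and Q is false.
By modus tollens, P must be false.

It is not the case that Hank has at least 4 marbles


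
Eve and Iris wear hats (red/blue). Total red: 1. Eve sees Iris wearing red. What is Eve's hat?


Total red = 1, Iris = red
Red accounted for: 1
Remaining for Eve: 0
Eve's hat is blue.

blue


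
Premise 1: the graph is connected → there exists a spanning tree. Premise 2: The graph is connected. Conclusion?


Modus ponens: P → Q, P ⊢ Q
P: the graph is connected
Q: there exists a spanning tree
We have P → Q and P is true.
By modus ponens, Q must be true.

There exists a spanning tree


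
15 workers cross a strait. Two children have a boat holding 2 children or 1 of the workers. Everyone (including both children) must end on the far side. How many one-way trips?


Per crossing of one of the workers: children→, one←, one of the workers→, one← = 4 trips
15 × 4 = 60, + 1 final children→ = 61
Minimum trips = 61

61


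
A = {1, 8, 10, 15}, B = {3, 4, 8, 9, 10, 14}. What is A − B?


A = {1, 8, 10, 15}
B = {3, 4, 8, 9, 10, 14}
Operation: difference A − B
In A but not B: 1, 15

{1, 15}


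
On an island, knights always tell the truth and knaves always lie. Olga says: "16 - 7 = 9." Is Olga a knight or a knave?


Statement: "16 - 7 = 9."
Actual: 16 - 7 = 9
Claimed: 9
Statement is TRUE → Olga tells the truth → Knight

Knight


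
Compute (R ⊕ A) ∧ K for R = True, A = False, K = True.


R = True, A = False, K = True
Step 1: R ⊕ A = True XOR False = True
Step 2: True ∧ K = True AND True = True
XOR true when exactly one of R,A is true; then AND with K.

True


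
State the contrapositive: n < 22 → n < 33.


Original: If n < 22, then n < 33
Contrapositive: If ¬Q, then ¬P
Negate Q: not (n < 33)
Negate P: not (n < 22)

If not (n < 33), then not (n < 22).


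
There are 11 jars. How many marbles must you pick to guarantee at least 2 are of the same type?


Pigeonhole: to guarantee k in one of n categories, need (k-1)×n + 1.
k = 2, n = 11
Minimum = (2-1) × 11 + 1 = 1 × 11 + 1

12


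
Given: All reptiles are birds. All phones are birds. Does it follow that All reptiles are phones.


Premise 1: All reptiles are birds.
Premise 2: All phones are birds.
Conclusion: All reptiles are phones.
Fallacy: undistributed middle. birds is predicate in both.
Counterexample: reptiles and phones could be disjoint subsets of birds.

Invalid


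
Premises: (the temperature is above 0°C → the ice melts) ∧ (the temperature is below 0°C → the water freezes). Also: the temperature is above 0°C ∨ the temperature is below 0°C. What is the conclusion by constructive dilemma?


Constructive dilemma: (P → Q) ∧ (R → S), P ∨ R ⊢ Q ∨ S
Premise 1: the temperature is above 0°C → the ice melts
Premise 2: the temperature is below 0°C → the water freezes
Premise 3: the temperature is above 0°C ∨ the temperature is below 0°C
Case 1: Assuming the temperature is above 0°C, then by Premise 1, the ice melts.
Case 2: Assuming the temperature is below 0°C, then by Premise 2, the water freezes.
Since one of the temperature is above 0°C or the temperature is below 0°C must hold, we get the ice melts or the water freezes.

The ice melts or the water freezes.


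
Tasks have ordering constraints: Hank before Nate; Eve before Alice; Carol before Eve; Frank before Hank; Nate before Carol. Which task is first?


Constraints: Hank before Nate; Eve before Alice; Carol before Eve; Frank before Hank; Nate before Carol
The first task can have nothing scheduled before it, so it must never appear on the right of a 'before'.
Tasks appearing after some 'before': Nate, Alice, Eve, Hank, Carol.
The only task not in that list is Frank → it is first.

Frank


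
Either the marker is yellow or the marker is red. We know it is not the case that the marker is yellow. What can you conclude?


Disjunctive syllogism: P ∨ Q, ¬P ⊢ Q
Disjunction: the marker is yellow ∨ the marker is red
We know it is not the case that the marker is yellow.
By disjunctive syllogism, the other disjunct must be true.

The marker is red


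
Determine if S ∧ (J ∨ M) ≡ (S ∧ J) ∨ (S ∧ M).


Expression 1: S ∧ (J ∨ M)
Expression 2: (S ∧ J) ∨ (S ∧ M)
Truth table (S J M | Expr1 Expr2):
  T T T |   T     T
  T T F |   T     T
  T F T |   T     T
  T F F |   F     F
  F T T |   F     F
  F T F |   F     F
  F F T |   F     F
  F F F |   F     F
All 8 rows agree, so the expressions are logically equivalent.

Yes


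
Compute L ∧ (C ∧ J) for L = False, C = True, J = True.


L = False, C = True, J = True
Step 1: C ∧ J = True AND True = True
Step 2: L ∧ True = False AND True = False
AND is true only when ALL operands are true.

False


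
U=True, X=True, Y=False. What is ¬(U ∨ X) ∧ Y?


U = True, X = True, Y = False
Expression: ¬(U ∨ X) ∧ Y
Step 1: U ∨ X = True OR True = True
Step 2: ¬(U ∨ X) = NOT True = False
Step 3: (False) ∧ Y = False AND False = False

False


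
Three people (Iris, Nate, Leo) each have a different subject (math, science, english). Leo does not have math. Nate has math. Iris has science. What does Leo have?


From clues:
  Iris → science
  Nate → math
By elimination, Leo gets the remaining.

english


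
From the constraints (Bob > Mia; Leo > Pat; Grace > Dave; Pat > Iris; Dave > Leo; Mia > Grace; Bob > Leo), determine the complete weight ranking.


Constraints: Bob > Mia; Leo > Pat; Grace > Dave; Pat > Iris; Dave > Leo; Mia > Grace; Bob > Leo
Method: at each step, the next-highest is the one remaining person who never appears on the smaller side of a constraint between remaining people.
  Step 1: remaining {Iris, Leo, Grace, Pat, Bob, Mia, Dave}; on the smaller side: {Iris, Leo, Grace, Pat, Mia, Dave} → Bob is next (Bob > Mia; Bob > Leo).
  Step 2: remaining {Iris, Leo, Grace, Pat, Mia, Dave}; on the smaller side: {Iris, Leo, Grace, Pat, Dave} → Mia is next (Mia > Grace).
  Step 3: remaining {Iris, Leo, Grace, Pat, Dave}; on the smaller side: {Iris, Leo, Pat, Dave} → Grace is next (Grace > Dave).
  Step 4: remaining {Iris, Leo, Pat, Dave}; on the smaller side: {Iris, Leo, Pat} → Dave is next (Dave > Leo).
  Step 5: remaining {Iris, Leo, Pat}; on the smaller side: {Iris, Pat} → Leo is next (Leo > Pat).
  Step 6: remaining {Iris, Pat}; on the smaller side: {Iris} → Pat is next (Pat > Iris).
  Step 7: only Iris remains → lowest.
Final ranking (highest to lowest):

Bob > Mia > Grace > Dave > Leo > Pat > Iris


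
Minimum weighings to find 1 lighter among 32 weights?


Each weighing has 3 outcomes (left heavy / balance / right heavy), so k weighings distinguish at most 3^k cases; splitting into three near-equal groups achieves this.
Need 3^k ≥ 32: 3^3 = 27 < 32 ≤ 3^4 = 81
k = ⌈log₃(32)⌉ = 4

4


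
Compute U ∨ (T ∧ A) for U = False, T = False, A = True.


U = False, T = False, A = True
Step 1: T ∧ A = False AND True = False
Step 2: U ∨ False = False OR False = False
AND evaluated first (higher precedence); then OR applied.

False


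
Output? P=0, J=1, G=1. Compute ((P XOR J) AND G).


P XOR J = 0^1 = 1
1 AND 1 = 1

1


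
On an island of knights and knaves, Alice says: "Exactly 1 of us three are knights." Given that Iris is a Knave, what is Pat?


Alice claims exactly 1 knights among Alice, Iris, Pat.
Given: Iris is a Knave.

Case 1: Alice is a Knight (tells truth)
  Then exactly 1 of the three are knights.
  Counting Alice, Iris: 1 knight(s) so far. Need 0 more → Pat = Knave.
Case 2: Alice is a Knave (lies)
  Then the count is NOT 1.
  If Pat = Knight, count = 1 = 1 → claim would be true, contradicts lie.
  If Pat = Knave, count = 0 ≠ 1 → lie confirmed ✓

Pat is a Knave.

Knave


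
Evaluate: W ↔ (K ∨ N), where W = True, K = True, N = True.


W = True, K = True, N = True
Step 1: K ∨ N = True OR True = True
Step 2: W ↔ (True): true when both sides have same truth value.
Result: True ↔ True = True

True


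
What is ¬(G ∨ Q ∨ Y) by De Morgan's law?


De Morgan's law: ¬(P ∨ Q ∨ R) ≡ ¬P ∧ ¬Q ∧ ¬R
¬(G ∨ Q ∨ Y) = ¬G ∧ ¬Q ∧ ¬Y

¬G ∧ ¬Q ∧ ¬Y


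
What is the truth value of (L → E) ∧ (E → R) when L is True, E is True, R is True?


L = True, E = True, R = True
Step 1: L → E is false only when L=True and E=False. Result: True
Step 2: E → R is false only when E=True and R=False. Result: True
Step 3: True ∧ True = True

True


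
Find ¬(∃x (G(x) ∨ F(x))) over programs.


Original: ∃x (G(x) ∨ F(x))
Rule: ¬∀→∃, ¬∃→∀, negate predicate.
Negation: ∀x (¬G(x) ∧ ¬F(x))

∀x (¬G(x) ∧ ¬F(x))


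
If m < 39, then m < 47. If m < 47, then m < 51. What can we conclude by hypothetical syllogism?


Hypothetical syllogism: P → Q, Q → R ⊢ P → R
Premise 1: m < 39 → m < 47
Premise 2: m < 47 → m < 51
Chain the implications: the middle term (m < 47) links the two.
Conclusion: If m < 39, then m < 51.

If m < 39, then m < 51.


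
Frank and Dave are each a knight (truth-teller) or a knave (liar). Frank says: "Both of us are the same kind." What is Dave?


Frank says: "Both of us are the same kind."
Case 1: Frank is a Knight (truth-teller)
  Statement is true → they ARE the same → Dave is also a Knight
Case 2: Frank is a Knave (liar)
  Statement is false → they are NOT the same → Dave is a Knight
In both cases, Dave is a Knight.

Knight


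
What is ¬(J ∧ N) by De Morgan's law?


De Morgan's law: ¬(P ∧ Q) ≡ ¬P ∨ ¬Q
¬(J ∧ N) = ¬J ∨ ¬N

¬J ∨ ¬N


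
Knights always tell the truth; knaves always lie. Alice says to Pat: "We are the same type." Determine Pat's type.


Alice says: "We are the same type."
Case 1: Alice is a Knight (truth-teller)
  Statement is true → they ARE the same → Pat is also a Knight
Case 2: Alice is a Knave (liar)
  Statement is false → they are NOT the same → Pat is a Knight
In both cases, Pat is a Knight.

Knight


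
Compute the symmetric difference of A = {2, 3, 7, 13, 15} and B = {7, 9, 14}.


A = {2, 3, 7, 13, 15}
B = {7, 9, 14}
Operation: symmetric difference
In A only: [2, 3, 13, 15], in B only: [9, 14]

{2, 3, 9, 13, 14, 15}


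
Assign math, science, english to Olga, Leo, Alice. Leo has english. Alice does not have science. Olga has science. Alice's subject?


From clues:
  Leo → english
  Olga → science
By elimination, Alice gets the remaining.

math
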